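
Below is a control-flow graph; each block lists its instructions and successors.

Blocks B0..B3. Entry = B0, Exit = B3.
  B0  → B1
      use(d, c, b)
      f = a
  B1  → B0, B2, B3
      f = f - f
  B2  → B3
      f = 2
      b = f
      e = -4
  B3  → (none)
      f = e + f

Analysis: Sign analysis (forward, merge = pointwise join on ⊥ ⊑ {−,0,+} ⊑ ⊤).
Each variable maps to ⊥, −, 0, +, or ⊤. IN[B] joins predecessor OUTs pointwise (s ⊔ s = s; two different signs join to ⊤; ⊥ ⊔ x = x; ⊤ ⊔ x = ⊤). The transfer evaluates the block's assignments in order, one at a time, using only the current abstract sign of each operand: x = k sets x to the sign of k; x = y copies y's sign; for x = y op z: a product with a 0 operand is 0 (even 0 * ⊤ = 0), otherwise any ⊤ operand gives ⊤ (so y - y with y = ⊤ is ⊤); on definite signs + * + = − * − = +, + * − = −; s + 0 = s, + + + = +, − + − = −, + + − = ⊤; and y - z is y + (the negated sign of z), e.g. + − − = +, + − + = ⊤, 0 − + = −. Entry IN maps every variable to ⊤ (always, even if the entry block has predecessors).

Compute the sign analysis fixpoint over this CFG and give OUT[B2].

Converged values:
  B0:   IN=(all ⊤)   OUT=(all ⊤)
  B1:   IN=(all ⊤)   OUT=(all ⊤)
  B2:   IN=(all ⊤)   OUT={b:+, e:-, f:+; rest ⊤}
  B3:   IN=(all ⊤)   OUT=(all ⊤)

Merge at B2: IN[B2] = OUT[B1] = {a: ⊤, b: ⊤, c: ⊤, d: ⊤, e: ⊤, f: ⊤}
Applying B2's transfer function to that IN value gives OUT[B2] (row B2 above).

Answer: {a: ⊤, b: +, c: ⊤, d: ⊤, e: -, f: +}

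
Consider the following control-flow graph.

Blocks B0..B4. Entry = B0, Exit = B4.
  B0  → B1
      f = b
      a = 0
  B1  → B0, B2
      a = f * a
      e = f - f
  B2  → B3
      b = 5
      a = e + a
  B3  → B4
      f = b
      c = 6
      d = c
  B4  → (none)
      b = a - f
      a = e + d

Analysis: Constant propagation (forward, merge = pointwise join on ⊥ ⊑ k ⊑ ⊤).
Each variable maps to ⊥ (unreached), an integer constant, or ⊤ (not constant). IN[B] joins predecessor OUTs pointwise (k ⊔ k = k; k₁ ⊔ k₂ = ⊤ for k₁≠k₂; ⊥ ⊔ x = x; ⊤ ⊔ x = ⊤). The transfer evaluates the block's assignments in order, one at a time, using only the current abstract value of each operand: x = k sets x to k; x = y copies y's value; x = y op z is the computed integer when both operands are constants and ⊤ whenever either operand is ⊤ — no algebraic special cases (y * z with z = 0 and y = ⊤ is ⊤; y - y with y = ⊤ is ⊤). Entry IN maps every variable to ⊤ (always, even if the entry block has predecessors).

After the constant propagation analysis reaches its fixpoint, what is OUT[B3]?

Answer: {a: ⊤, b: 5, c: 6, d: 6, e: ⊤, f: 5}

Trace:
Fixpoint table:
  B0:  IN=(all ⊤)  OUT={a:0; rest ⊤}
  B1:  IN={a:0; rest ⊤}  OUT=(all ⊤)
  B2:  IN=(all ⊤)  OUT={b:5; rest ⊤}
  B3:  IN={b:5; rest ⊤}  OUT={b:5, c:6, d:6, f:5; rest ⊤}
  B4:  IN={b:5, c:6, d:6, f:5; rest ⊤}  OUT={c:6, d:6, f:5; rest ⊤}

Merge at B3: IN[B3] = OUT[B2] = {a: ⊤, b: 5, c: ⊤, d: ⊤, e: ⊤, f: ⊤}
Applying B3's transfer function to that IN value gives OUT[B3] (row B3 above).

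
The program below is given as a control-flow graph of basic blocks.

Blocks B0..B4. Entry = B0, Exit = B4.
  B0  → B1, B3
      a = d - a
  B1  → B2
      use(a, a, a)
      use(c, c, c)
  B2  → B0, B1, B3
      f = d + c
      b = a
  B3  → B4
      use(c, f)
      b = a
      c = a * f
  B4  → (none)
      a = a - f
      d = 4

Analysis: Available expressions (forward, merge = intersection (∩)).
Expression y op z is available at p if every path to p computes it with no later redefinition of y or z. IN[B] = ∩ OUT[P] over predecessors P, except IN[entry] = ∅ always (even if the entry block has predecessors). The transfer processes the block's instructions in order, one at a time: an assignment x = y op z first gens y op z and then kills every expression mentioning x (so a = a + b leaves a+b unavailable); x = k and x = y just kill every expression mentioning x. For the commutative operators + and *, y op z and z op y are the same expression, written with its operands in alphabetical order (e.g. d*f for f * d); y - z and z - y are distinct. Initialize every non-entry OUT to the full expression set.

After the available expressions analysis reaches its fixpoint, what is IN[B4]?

Answer: {a*f}

Working:
Converged values:
  B0:   IN={}   OUT={}
  B1:   IN={}   OUT={}
  B2:   IN={}   OUT={c+d}
  B3:   IN={}   OUT={a*f}
  B4:   IN={a*f}   OUT={}

Merge at B4: IN[B4] = OUT[B3] = {a*f}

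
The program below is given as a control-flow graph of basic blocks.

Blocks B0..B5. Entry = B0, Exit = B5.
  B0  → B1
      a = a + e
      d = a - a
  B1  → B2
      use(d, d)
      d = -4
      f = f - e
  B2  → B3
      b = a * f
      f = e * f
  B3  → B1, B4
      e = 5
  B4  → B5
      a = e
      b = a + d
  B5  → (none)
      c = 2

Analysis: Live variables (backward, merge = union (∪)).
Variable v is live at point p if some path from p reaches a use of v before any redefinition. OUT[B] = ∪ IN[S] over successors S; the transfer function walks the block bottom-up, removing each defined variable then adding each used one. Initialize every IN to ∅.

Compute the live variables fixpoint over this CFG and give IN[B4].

Converged values:
  B0:   IN={a, e, f}   OUT={a, d, e, f}
  B1:   IN={a, d, e, f}   OUT={a, d, e, f}
  B2:   IN={a, d, e, f}   OUT={a, d, f}
  B3:   IN={a, d, f}   OUT={a, d, e, f}
  B4:   IN={d, e}   OUT={}
  B5:   IN={}   OUT={}

Merge at B4: OUT[B4] = IN[B5] = {}
Applying B4's transfer function to that OUT value gives IN[B4] (row B4 above).

Answer: {d, e}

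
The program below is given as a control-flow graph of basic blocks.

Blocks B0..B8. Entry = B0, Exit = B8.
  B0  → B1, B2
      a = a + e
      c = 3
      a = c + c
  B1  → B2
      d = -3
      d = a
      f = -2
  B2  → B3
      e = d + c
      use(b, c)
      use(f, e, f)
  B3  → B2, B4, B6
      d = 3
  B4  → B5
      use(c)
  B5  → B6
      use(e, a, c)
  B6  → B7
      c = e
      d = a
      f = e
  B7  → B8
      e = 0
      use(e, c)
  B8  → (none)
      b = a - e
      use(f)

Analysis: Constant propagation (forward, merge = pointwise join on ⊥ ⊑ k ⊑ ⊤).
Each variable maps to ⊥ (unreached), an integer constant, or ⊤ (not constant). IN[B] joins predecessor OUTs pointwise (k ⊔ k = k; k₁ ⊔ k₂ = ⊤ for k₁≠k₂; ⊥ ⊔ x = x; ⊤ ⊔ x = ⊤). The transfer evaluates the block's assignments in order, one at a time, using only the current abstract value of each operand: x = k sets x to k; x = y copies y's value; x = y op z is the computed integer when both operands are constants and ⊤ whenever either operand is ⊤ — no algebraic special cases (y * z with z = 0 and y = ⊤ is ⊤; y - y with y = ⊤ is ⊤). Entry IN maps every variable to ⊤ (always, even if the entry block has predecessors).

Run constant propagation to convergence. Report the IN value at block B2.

Per-block solution:
  B0:  IN=(all ⊤)  OUT={a:6, c:3; rest ⊤}
  B1:  IN={a:6, c:3; rest ⊤}  OUT={a:6, c:3, d:6, f:-2; rest ⊤}
  B2:  IN={a:6, c:3; rest ⊤}  OUT={a:6, c:3; rest ⊤}
  B3:  IN={a:6, c:3; rest ⊤}  OUT={a:6, c:3, d:3; rest ⊤}
  B4:  IN={a:6, c:3, d:3; rest ⊤}  OUT={a:6, c:3, d:3; rest ⊤}
  B5:  IN={a:6, c:3, d:3; rest ⊤}  OUT={a:6, c:3, d:3; rest ⊤}
  B6:  IN={a:6, c:3, d:3; rest ⊤}  OUT={a:6, d:6; rest ⊤}
  B7:  IN={a:6, d:6; rest ⊤}  OUT={a:6, d:6, e:0; rest ⊤}
  B8:  IN={a:6, d:6, e:0; rest ⊤}  OUT={a:6, b:6, d:6, e:0; rest ⊤}

Merge at B2: IN[B2] = OUT[B0] ⊔ OUT[B1] ⊔ OUT[B3] = {a: 6, b: ⊤, c: 3, d: ⊤, e: ⊤, f: ⊤}

Answer: {a: 6, b: ⊤, c: 3, d: ⊤, e: ⊤, f: ⊤}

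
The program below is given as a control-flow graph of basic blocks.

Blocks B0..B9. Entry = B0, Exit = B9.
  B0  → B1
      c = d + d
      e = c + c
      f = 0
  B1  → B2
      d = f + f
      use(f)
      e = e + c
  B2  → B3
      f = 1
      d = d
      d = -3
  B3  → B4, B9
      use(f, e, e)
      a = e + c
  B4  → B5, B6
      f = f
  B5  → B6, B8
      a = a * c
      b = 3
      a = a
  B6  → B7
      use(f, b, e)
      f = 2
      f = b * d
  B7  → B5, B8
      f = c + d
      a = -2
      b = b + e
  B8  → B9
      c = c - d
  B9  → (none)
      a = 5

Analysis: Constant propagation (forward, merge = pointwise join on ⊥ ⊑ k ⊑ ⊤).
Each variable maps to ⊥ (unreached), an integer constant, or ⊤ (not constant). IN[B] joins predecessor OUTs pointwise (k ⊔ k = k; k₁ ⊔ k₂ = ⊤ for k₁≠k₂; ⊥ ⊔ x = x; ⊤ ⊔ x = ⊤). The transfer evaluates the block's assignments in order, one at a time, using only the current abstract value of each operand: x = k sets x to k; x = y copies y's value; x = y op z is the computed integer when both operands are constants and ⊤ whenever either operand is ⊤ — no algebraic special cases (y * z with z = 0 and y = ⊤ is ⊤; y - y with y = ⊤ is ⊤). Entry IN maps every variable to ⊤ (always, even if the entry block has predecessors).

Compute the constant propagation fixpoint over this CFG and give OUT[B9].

Per-block solution:
  B0:   IN=(all ⊤)   OUT={f:0; rest ⊤}
  B1:   IN={f:0; rest ⊤}   OUT={d:0, f:0; rest ⊤}
  B2:   IN={d:0, f:0; rest ⊤}   OUT={d:-3, f:1; rest ⊤}
  B3:   IN={d:-3, f:1; rest ⊤}   OUT={d:-3, f:1; rest ⊤}
  B4:   IN={d:-3, f:1; rest ⊤}   OUT={d:-3, f:1; rest ⊤}
  B5:   IN={d:-3; rest ⊤}   OUT={b:3, d:-3; rest ⊤}
  B6:   IN={d:-3; rest ⊤}   OUT={d:-3; rest ⊤}
  B7:   IN={d:-3; rest ⊤}   OUT={a:-2, d:-3; rest ⊤}
  B8:   IN={d:-3; rest ⊤}   OUT={d:-3; rest ⊤}
  B9:   IN={d:-3; rest ⊤}   OUT={a:5, d:-3; rest ⊤}

Merge at B9: IN[B9] = OUT[B3] ⊔ OUT[B8] = {a: ⊤, b: ⊤, c: ⊤, d: -3, e: ⊤, f: ⊤}
Applying B9's transfer function to that IN value gives OUT[B9] (row B9 above).

Answer: {a: 5, b: ⊤, c: ⊤, d: -3, e: ⊤, f: ⊤}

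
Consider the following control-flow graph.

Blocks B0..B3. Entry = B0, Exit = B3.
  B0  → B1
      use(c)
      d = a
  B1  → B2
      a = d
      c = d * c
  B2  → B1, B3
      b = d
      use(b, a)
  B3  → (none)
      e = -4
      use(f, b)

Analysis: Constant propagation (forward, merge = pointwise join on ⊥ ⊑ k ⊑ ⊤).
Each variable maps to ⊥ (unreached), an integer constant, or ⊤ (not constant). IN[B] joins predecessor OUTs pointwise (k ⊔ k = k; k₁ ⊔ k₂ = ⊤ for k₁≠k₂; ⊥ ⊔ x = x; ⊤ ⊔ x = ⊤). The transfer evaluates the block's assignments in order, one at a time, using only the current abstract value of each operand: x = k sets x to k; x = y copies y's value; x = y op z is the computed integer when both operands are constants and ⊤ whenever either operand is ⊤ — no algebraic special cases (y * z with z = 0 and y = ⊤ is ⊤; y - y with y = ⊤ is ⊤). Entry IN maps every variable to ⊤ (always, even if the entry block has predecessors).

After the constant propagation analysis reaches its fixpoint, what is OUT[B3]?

Converged values:
  B0:  IN=(all ⊤)  OUT=(all ⊤)
  B1:  IN=(all ⊤)  OUT=(all ⊤)
  B2:  IN=(all ⊤)  OUT=(all ⊤)
  B3:  IN=(all ⊤)  OUT={e:-4; rest ⊤}

Merge at B3: IN[B3] = OUT[B2] = {a: ⊤, b: ⊤, c: ⊤, d: ⊤, e: ⊤, f: ⊤}
Applying B3's transfer function to that IN value gives OUT[B3] (row B3 above).

Answer: {a: ⊤, b: ⊤, c: ⊤, d: ⊤, e: -4, f: ⊤}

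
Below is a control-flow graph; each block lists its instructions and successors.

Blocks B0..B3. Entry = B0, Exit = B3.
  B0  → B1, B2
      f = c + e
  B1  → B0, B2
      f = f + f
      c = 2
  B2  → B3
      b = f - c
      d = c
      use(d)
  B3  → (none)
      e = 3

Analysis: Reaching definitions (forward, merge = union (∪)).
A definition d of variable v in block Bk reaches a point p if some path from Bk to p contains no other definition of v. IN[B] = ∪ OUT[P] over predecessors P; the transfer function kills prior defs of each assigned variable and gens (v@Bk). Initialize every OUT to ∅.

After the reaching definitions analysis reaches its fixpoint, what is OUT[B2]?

Answer: {b@B2, c@B1, d@B2, f@B0, f@B1}

Trace:
Per-block solution:
  B0:   IN={c@B1, f@B1}   OUT={c@B1, f@B0}
  B1:   IN={c@B1, f@B0}   OUT={c@B1, f@B1}
  B2:   IN={c@B1, f@B0, f@B1}   OUT={b@B2, c@B1, d@B2, f@B0, f@B1}
  B3:   IN={b@B2, c@B1, d@B2, f@B0, f@B1}   OUT={b@B2, c@B1, d@B2, e@B3, f@B0, f@B1}

Merge at B2: IN[B2] = OUT[B0] ⊔ OUT[B1] = {c@B1, f@B0, f@B1}
Applying B2's transfer function to that IN value gives OUT[B2] (row B2 above).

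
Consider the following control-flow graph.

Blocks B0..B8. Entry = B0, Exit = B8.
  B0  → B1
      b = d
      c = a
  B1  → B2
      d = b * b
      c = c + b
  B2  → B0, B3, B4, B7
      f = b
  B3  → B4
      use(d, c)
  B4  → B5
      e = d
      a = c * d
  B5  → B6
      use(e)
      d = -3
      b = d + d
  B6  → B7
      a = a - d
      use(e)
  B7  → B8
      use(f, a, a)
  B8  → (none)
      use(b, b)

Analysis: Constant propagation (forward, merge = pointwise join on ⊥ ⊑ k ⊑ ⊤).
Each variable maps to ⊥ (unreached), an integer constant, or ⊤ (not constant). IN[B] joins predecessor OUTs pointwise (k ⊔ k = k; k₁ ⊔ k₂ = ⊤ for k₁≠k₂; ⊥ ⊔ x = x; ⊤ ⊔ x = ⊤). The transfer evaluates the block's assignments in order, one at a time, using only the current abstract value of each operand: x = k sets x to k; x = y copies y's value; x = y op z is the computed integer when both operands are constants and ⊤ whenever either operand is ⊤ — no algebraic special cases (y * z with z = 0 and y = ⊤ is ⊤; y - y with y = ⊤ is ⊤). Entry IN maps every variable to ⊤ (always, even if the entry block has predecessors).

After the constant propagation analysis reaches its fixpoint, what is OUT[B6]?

Converged values:
  B0:  IN=(all ⊤)  OUT=(all ⊤)
  B1:  IN=(all ⊤)  OUT=(all ⊤)
  B2:  IN=(all ⊤)  OUT=(all ⊤)
  B3:  IN=(all ⊤)  OUT=(all ⊤)
  B4:  IN=(all ⊤)  OUT=(all ⊤)
  B5:  IN=(all ⊤)  OUT={b:-6, d:-3; rest ⊤}
  B6:  IN={b:-6, d:-3; rest ⊤}  OUT={b:-6, d:-3; rest ⊤}
  B7:  IN=(all ⊤)  OUT=(all ⊤)
  B8:  IN=(all ⊤)  OUT=(all ⊤)

Merge at B6: IN[B6] = OUT[B5] = {a: ⊤, b: -6, c: ⊤, d: -3, e: ⊤, f: ⊤}
Applying B6's transfer function to that IN value gives OUT[B6] (row B6 above).

Answer: {a: ⊤, b: -6, c: ⊤, d: -3, e: ⊤, f: ⊤}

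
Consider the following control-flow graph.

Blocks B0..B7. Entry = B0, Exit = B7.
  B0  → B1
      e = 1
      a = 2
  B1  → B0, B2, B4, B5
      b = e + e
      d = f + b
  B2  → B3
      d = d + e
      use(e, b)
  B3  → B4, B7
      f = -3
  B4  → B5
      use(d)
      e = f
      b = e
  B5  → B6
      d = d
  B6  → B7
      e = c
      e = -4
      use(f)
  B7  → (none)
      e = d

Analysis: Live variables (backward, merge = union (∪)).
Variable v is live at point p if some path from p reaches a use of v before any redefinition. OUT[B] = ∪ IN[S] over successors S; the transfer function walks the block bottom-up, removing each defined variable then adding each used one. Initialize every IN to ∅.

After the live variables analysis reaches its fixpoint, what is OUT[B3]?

Per-block solution:
  B0: | IN={c, f} | OUT={c, e, f}
  B1: | IN={c, e, f} | OUT={b, c, d, e, f}
  B2: | IN={b, c, d, e} | OUT={c, d}
  B3: | IN={c, d} | OUT={c, d, f}
  B4: | IN={c, d, f} | OUT={c, d, f}
  B5: | IN={c, d, f} | OUT={c, d, f}
  B6: | IN={c, d, f} | OUT={d}
  B7: | IN={d} | OUT={}

Merge at B3: OUT[B3] = IN[B4] ⊔ IN[B7] = {c, d, f}

Answer: {c, d, f}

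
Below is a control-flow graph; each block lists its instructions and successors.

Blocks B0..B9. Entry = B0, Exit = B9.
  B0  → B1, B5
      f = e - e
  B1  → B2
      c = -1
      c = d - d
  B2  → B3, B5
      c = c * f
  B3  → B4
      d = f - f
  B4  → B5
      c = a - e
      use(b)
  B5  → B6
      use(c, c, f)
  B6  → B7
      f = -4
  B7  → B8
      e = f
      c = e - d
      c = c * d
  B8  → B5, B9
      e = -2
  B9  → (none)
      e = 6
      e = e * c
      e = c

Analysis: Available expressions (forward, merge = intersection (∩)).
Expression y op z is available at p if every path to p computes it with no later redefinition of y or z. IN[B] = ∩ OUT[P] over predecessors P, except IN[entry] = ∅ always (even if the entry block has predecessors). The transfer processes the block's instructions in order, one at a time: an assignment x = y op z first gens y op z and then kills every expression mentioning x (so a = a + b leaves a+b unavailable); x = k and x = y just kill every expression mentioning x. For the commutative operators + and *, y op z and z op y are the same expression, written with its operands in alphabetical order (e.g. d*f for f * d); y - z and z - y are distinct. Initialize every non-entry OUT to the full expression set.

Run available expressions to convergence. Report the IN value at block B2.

Per-block solution:
  B0:  IN={}  OUT={e-e}
  B1:  IN={e-e}  OUT={d-d, e-e}
  B2:  IN={d-d, e-e}  OUT={d-d, e-e}
  B3:  IN={d-d, e-e}  OUT={e-e, f-f}
  B4:  IN={e-e, f-f}  OUT={a-e, e-e, f-f}
  B5:  IN={}  OUT={}
  B6:  IN={}  OUT={}
  B7:  IN={}  OUT={e-d}
  B8:  IN={e-d}  OUT={}
  B9:  IN={}  OUT={}

Merge at B2: IN[B2] = OUT[B1] = {d-d, e-e}

Answer: {d-d, e-e}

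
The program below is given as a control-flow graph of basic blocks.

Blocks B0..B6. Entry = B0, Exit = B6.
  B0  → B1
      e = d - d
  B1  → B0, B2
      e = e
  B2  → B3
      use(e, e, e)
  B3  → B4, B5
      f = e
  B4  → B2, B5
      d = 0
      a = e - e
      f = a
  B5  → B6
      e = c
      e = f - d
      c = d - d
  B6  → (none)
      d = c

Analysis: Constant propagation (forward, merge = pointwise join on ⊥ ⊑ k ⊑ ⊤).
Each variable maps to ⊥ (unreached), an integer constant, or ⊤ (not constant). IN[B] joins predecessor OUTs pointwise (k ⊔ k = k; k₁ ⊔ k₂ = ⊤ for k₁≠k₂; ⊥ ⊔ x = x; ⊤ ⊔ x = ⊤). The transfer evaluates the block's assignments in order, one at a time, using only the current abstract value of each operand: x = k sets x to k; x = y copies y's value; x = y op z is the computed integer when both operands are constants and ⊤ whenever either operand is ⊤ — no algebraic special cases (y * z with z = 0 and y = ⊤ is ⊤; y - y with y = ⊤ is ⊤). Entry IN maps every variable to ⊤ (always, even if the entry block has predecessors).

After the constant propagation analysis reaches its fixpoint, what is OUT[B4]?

Answer: {a: ⊤, b: ⊤, c: ⊤, d: 0, e: ⊤, f: ⊤}

Working:
Converged values:
  B0:  IN=(all ⊤)  OUT=(all ⊤)
  B1:  IN=(all ⊤)  OUT=(all ⊤)
  B2:  IN=(all ⊤)  OUT=(all ⊤)
  B3:  IN=(all ⊤)  OUT=(all ⊤)
  B4:  IN=(all ⊤)  OUT={d:0; rest ⊤}
  B5:  IN=(all ⊤)  OUT=(all ⊤)
  B6:  IN=(all ⊤)  OUT=(all ⊤)

Merge at B4: IN[B4] = OUT[B3] = {a: ⊤, b: ⊤, c: ⊤, d: ⊤, e: ⊤, f: ⊤}
Applying B4's transfer function to that IN value gives OUT[B4] (row B4 above).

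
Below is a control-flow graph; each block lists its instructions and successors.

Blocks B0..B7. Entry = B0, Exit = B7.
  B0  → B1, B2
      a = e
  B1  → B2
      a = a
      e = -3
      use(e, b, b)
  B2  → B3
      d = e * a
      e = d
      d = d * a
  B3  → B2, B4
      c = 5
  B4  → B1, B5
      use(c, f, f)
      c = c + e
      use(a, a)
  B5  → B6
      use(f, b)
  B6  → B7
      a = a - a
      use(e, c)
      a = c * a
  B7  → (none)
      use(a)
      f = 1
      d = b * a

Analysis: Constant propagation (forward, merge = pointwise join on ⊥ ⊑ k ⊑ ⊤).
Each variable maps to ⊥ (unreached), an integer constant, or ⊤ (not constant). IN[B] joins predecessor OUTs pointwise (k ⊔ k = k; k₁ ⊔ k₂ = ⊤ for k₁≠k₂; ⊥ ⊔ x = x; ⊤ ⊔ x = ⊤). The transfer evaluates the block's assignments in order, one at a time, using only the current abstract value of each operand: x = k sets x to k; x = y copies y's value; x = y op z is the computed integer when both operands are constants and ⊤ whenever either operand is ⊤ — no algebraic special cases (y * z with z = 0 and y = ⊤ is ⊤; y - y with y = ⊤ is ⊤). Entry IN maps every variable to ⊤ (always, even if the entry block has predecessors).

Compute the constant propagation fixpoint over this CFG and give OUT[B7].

Answer: {a: ⊤, b: ⊤, c: ⊤, d: ⊤, e: ⊤, f: 1}

Trace:
Per-block solution:
  B0:   IN=(all ⊤)   OUT=(all ⊤)
  B1:   IN=(all ⊤)   OUT={e:-3; rest ⊤}
  B2:   IN=(all ⊤)   OUT=(all ⊤)
  B3:   IN=(all ⊤)   OUT={c:5; rest ⊤}
  B4:   IN={c:5; rest ⊤}   OUT=(all ⊤)
  B5:   IN=(all ⊤)   OUT=(all ⊤)
  B6:   IN=(all ⊤)   OUT=(all ⊤)
  B7:   IN=(all ⊤)   OUT={f:1; rest ⊤}

Merge at B7: IN[B7] = OUT[B6] = {a: ⊤, b: ⊤, c: ⊤, d: ⊤, e: ⊤, f: ⊤}
Applying B7's transfer function to that IN value gives OUT[B7] (row B7 above).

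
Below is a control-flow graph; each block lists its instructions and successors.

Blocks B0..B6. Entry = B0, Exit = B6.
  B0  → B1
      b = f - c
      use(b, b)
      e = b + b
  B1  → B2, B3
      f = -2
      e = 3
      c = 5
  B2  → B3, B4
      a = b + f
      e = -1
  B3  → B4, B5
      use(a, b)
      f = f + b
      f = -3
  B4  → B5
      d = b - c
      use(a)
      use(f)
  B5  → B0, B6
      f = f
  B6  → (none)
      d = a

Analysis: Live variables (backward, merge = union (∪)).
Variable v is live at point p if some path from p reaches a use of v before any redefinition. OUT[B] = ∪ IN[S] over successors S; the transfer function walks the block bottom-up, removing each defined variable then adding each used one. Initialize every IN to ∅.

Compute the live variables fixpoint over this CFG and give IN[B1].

Fixpoint table:
  B0:  IN={a, c, f}  OUT={a, b}
  B1:  IN={a, b}  OUT={a, b, c, f}
  B2:  IN={b, c, f}  OUT={a, b, c, f}
  B3:  IN={a, b, c, f}  OUT={a, b, c, f}
  B4:  IN={a, b, c, f}  OUT={a, c, f}
  B5:  IN={a, c, f}  OUT={a, c, f}
  B6:  IN={a}  OUT={}

Merge at B1: OUT[B1] = IN[B2] ⊔ IN[B3] = {a, b, c, f}
Applying B1's transfer function to that OUT value gives IN[B1] (row B1 above).

Answer: {a, b}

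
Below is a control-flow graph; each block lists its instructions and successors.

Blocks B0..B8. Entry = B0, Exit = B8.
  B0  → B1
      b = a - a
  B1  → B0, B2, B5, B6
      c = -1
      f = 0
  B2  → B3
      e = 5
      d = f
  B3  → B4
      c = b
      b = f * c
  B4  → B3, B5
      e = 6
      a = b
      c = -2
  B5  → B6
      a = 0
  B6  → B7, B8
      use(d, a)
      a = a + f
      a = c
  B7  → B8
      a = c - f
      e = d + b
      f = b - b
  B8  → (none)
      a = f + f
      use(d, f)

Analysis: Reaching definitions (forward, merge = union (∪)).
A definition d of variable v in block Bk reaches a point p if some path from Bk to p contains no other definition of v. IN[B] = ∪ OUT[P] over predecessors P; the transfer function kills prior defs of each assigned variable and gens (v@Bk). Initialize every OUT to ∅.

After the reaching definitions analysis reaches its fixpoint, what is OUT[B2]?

Answer: {b@B0, c@B1, d@B2, e@B2, f@B1}

Derivation:
Converged values:
  B0:  IN={b@B0, c@B1, f@B1}  OUT={b@B0, c@B1, f@B1}
  B1:  IN={b@B0, c@B1, f@B1}  OUT={b@B0, c@B1, f@B1}
  B2:  IN={b@B0, c@B1, f@B1}  OUT={b@B0, c@B1, d@B2, e@B2, f@B1}
  B3:  IN={a@B4, b@B0, b@B3, c@B1, c@B4, d@B2, e@B2, e@B4, f@B1}  OUT={a@B4, b@B3, c@B3, d@B2, e@B2, e@B4, f@B1}
  B4:  IN={a@B4, b@B3, c@B3, d@B2, e@B2, e@B4, f@B1}  OUT={a@B4, b@B3, c@B4, d@B2, e@B4, f@B1}
  B5:  IN={a@B4, b@B0, b@B3, c@B1, c@B4, d@B2, e@B4, f@B1}  OUT={a@B5, b@B0, b@B3, c@B1, c@B4, d@B2, e@B4, f@B1}
  B6:  IN={a@B5, b@B0, b@B3, c@B1, c@B4, d@B2, e@B4, f@B1}  OUT={a@B6, b@B0, b@B3, c@B1, c@B4, d@B2, e@B4, f@B1}
  B7:  IN={a@B6, b@B0, b@B3, c@B1, c@B4, d@B2, e@B4, f@B1}  OUT={a@B7, b@B0, b@B3, c@B1, c@B4, d@B2, e@B7, f@B7}
  B8:  IN={a@B6, a@B7, b@B0, b@B3, c@B1, c@B4, d@B2, e@B4, e@B7, f@B1, f@B7}  OUT={a@B8, b@B0, b@B3, c@B1, c@B4, d@B2, e@B4, e@B7, f@B1, f@B7}

Merge at B2: IN[B2] = OUT[B1] = {b@B0, c@B1, f@B1}
Applying B2's transfer function to that IN value gives OUT[B2] (row B2 above).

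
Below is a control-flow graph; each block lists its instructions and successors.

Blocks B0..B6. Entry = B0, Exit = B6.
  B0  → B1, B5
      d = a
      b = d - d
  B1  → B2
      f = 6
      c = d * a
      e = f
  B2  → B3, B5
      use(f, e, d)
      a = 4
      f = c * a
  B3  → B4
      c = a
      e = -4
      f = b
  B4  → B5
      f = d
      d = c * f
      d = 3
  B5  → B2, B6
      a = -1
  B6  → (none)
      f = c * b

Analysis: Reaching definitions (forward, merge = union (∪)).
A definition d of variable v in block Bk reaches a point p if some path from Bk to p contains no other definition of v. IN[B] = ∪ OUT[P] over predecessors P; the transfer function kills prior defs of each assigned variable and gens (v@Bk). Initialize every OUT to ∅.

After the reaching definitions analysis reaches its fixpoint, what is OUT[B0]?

Answer: {b@B0, d@B0}

Trace:
Converged values:
  B0:  IN={}  OUT={b@B0, d@B0}
  B1:  IN={b@B0, d@B0}  OUT={b@B0, c@B1, d@B0, e@B1, f@B1}
  B2:  IN={a@B5, b@B0, c@B1, c@B3, d@B0, d@B4, e@B1, e@B3, f@B1, f@B2, f@B4}  OUT={a@B2, b@B0, c@B1, c@B3, d@B0, d@B4, e@B1, e@B3, f@B2}
  B3:  IN={a@B2, b@B0, c@B1, c@B3, d@B0, d@B4, e@B1, e@B3, f@B2}  OUT={a@B2, b@B0, c@B3, d@B0, d@B4, e@B3, f@B3}
  B4:  IN={a@B2, b@B0, c@B3, d@B0, d@B4, e@B3, f@B3}  OUT={a@B2, b@B0, c@B3, d@B4, e@B3, f@B4}
  B5:  IN={a@B2, b@B0, c@B1, c@B3, d@B0, d@B4, e@B1, e@B3, f@B2, f@B4}  OUT={a@B5, b@B0, c@B1, c@B3, d@B0, d@B4, e@B1, e@B3, f@B2, f@B4}
  B6:  IN={a@B5, b@B0, c@B1, c@B3, d@B0, d@B4, e@B1, e@B3, f@B2, f@B4}  OUT={a@B5, b@B0, c@B1, c@B3, d@B0, d@B4, e@B1, e@B3, f@B6}

B0 is the boundary node: IN[B0] = {}
Applying B0's transfer function to that IN value gives OUT[B0] (row B0 above).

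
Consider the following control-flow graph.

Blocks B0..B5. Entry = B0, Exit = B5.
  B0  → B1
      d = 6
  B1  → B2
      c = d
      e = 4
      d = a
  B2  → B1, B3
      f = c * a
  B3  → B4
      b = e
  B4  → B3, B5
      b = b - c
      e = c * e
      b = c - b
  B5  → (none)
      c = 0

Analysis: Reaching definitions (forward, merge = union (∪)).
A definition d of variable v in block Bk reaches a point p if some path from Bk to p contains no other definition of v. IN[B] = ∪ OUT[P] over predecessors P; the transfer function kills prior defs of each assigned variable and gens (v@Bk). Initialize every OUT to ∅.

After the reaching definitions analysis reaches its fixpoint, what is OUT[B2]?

Converged values:
  B0: | IN={} | OUT={d@B0}
  B1: | IN={c@B1, d@B0, d@B1, e@B1, f@B2} | OUT={c@B1, d@B1, e@B1, f@B2}
  B2: | IN={c@B1, d@B1, e@B1, f@B2} | OUT={c@B1, d@B1, e@B1, f@B2}
  B3: | IN={b@B4, c@B1, d@B1, e@B1, e@B4, f@B2} | OUT={b@B3, c@B1, d@B1, e@B1, e@B4, f@B2}
  B4: | IN={b@B3, c@B1, d@B1, e@B1, e@B4, f@B2} | OUT={b@B4, c@B1, d@B1, e@B4, f@B2}
  B5: | IN={b@B4, c@B1, d@B1, e@B4, f@B2} | OUT={b@B4, c@B5, d@B1, e@B4, f@B2}

Merge at B2: IN[B2] = OUT[B1] = {c@B1, d@B1, e@B1, f@B2}
Applying B2's transfer function to that IN value gives OUT[B2] (row B2 above).

Answer: {c@B1, d@B1, e@B1, f@B2}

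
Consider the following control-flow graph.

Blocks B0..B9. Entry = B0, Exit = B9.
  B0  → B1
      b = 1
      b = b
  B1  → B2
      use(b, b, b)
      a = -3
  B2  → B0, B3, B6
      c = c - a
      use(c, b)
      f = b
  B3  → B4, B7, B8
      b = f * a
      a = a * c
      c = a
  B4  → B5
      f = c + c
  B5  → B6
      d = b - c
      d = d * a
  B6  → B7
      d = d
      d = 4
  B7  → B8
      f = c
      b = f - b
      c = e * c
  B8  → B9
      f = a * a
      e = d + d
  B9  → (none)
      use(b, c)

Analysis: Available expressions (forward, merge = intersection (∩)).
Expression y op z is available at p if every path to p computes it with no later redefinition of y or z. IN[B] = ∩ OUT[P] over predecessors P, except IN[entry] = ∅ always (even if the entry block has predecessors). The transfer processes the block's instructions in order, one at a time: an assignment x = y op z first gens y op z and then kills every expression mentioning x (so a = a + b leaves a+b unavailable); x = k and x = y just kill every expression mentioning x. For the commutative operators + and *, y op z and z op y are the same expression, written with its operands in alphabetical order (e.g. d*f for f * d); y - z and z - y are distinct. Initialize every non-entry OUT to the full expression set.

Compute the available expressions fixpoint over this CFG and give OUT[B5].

Answer: {b-c, c+c}

Trace:
Per-block solution:
  B0:   IN={}   OUT={}
  B1:   IN={}   OUT={}
  B2:   IN={}   OUT={}
  B3:   IN={}   OUT={}
  B4:   IN={}   OUT={c+c}
  B5:   IN={c+c}   OUT={b-c, c+c}
  B6:   IN={}   OUT={}
  B7:   IN={}   OUT={}
  B8:   IN={}   OUT={a*a, d+d}
  B9:   IN={a*a, d+d}   OUT={a*a, d+d}

Merge at B5: IN[B5] = OUT[B4] = {c+c}
Applying B5's transfer function to that IN value gives OUT[B5] (row B5 above).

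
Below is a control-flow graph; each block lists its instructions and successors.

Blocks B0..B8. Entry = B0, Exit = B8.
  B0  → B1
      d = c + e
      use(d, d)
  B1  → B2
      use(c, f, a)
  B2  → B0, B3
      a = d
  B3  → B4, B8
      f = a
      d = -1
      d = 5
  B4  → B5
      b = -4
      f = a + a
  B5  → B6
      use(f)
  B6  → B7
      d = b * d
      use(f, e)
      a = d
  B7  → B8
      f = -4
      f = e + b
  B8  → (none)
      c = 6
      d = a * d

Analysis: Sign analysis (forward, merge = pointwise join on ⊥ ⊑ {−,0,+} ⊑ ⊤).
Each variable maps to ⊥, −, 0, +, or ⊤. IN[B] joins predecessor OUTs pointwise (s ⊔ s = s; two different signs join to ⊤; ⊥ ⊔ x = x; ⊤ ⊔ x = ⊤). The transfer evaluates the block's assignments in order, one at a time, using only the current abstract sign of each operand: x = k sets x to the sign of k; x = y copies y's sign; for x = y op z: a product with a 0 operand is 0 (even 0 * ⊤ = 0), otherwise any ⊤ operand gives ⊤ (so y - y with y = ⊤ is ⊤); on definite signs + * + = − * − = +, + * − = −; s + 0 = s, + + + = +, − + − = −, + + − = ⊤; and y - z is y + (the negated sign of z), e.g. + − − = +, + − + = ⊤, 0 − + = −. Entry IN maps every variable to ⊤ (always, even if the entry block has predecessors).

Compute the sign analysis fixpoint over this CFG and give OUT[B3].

Converged values:
  B0:  IN=(all ⊤)  OUT=(all ⊤)
  B1:  IN=(all ⊤)  OUT=(all ⊤)
  B2:  IN=(all ⊤)  OUT=(all ⊤)
  B3:  IN=(all ⊤)  OUT={d:+; rest ⊤}
  B4:  IN={d:+; rest ⊤}  OUT={b:-, d:+; rest ⊤}
  B5:  IN={b:-, d:+; rest ⊤}  OUT={b:-, d:+; rest ⊤}
  B6:  IN={b:-, d:+; rest ⊤}  OUT={a:-, b:-, d:-; rest ⊤}
  B7:  IN={a:-, b:-, d:-; rest ⊤}  OUT={a:-, b:-, d:-; rest ⊤}
  B8:  IN=(all ⊤)  OUT={c:+; rest ⊤}

Merge at B3: IN[B3] = OUT[B2] = {a: ⊤, b: ⊤, c: ⊤, d: ⊤, e: ⊤, f: ⊤}
Applying B3's transfer function to that IN value gives OUT[B3] (row B3 above).

Answer: {a: ⊤, b: ⊤, c: ⊤, d: +, e: ⊤, f: ⊤}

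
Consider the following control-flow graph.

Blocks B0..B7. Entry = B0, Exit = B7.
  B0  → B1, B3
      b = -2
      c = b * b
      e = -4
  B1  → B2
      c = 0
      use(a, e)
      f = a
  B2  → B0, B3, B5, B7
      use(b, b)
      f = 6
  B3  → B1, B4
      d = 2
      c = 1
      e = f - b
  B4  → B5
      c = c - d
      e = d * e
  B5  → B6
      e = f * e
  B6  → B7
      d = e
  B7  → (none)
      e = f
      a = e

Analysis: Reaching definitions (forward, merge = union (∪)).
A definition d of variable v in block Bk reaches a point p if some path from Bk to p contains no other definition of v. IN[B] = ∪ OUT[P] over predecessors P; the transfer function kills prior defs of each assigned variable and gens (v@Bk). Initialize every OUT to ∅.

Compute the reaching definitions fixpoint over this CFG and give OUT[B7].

Per-block solution:
  B0:   IN={b@B0, c@B1, d@B3, e@B0, e@B3, f@B2}   OUT={b@B0, c@B0, d@B3, e@B0, f@B2}
  B1:   IN={b@B0, c@B0, c@B3, d@B3, e@B0, e@B3, f@B2}   OUT={b@B0, c@B1, d@B3, e@B0, e@B3, f@B1}
  B2:   IN={b@B0, c@B1, d@B3, e@B0, e@B3, f@B1}   OUT={b@B0, c@B1, d@B3, e@B0, e@B3, f@B2}
  B3:   IN={b@B0, c@B0, c@B1, d@B3, e@B0, e@B3, f@B2}   OUT={b@B0, c@B3, d@B3, e@B3, f@B2}
  B4:   IN={b@B0, c@B3, d@B3, e@B3, f@B2}   OUT={b@B0, c@B4, d@B3, e@B4, f@B2}
  B5:   IN={b@B0, c@B1, c@B4, d@B3, e@B0, e@B3, e@B4, f@B2}   OUT={b@B0, c@B1, c@B4, d@B3, e@B5, f@B2}
  B6:   IN={b@B0, c@B1, c@B4, d@B3, e@B5, f@B2}   OUT={b@B0, c@B1, c@B4, d@B6, e@B5, f@B2}
  B7:   IN={b@B0, c@B1, c@B4, d@B3, d@B6, e@B0, e@B3, e@B5, f@B2}   OUT={a@B7, b@B0, c@B1, c@B4, d@B3, d@B6, e@B7, f@B2}

Merge at B7: IN[B7] = OUT[B2] ⊔ OUT[B6] = {b@B0, c@B1, c@B4, d@B3, d@B6, e@B0, e@B3, e@B5, f@B2}
Applying B7's transfer function to that IN value gives OUT[B7] (row B7 above).

Answer: {a@B7, b@B0, c@B1, c@B4, d@B3, d@B6, e@B7, f@B2}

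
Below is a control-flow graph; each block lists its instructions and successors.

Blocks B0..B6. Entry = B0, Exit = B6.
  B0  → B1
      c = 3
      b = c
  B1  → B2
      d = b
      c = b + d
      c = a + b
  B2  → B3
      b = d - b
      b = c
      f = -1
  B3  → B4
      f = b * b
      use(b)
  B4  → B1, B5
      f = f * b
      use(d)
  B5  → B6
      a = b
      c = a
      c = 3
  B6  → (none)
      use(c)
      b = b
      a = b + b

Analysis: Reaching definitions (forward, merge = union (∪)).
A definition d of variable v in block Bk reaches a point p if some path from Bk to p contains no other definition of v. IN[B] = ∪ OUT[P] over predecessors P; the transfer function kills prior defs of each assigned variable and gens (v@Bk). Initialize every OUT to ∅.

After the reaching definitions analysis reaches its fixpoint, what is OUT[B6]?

Per-block solution:
  B0:   IN={}   OUT={b@B0, c@B0}
  B1:   IN={b@B0, b@B2, c@B0, c@B1, d@B1, f@B4}   OUT={b@B0, b@B2, c@B1, d@B1, f@B4}
  B2:   IN={b@B0, b@B2, c@B1, d@B1, f@B4}   OUT={b@B2, c@B1, d@B1, f@B2}
  B3:   IN={b@B2, c@B1, d@B1, f@B2}   OUT={b@B2, c@B1, d@B1, f@B3}
  B4:   IN={b@B2, c@B1, d@B1, f@B3}   OUT={b@B2, c@B1, d@B1, f@B4}
  B5:   IN={b@B2, c@B1, d@B1, f@B4}   OUT={a@B5, b@B2, c@B5, d@B1, f@B4}
  B6:   IN={a@B5, b@B2, c@B5, d@B1, f@B4}   OUT={a@B6, b@B6, c@B5, d@B1, f@B4}

Merge at B6: IN[B6] = OUT[B5] = {a@B5, b@B2, c@B5, d@B1, f@B4}
Applying B6's transfer function to that IN value gives OUT[B6] (row B6 above).

Answer: {a@B6, b@B6, c@B5, d@B1, f@B4}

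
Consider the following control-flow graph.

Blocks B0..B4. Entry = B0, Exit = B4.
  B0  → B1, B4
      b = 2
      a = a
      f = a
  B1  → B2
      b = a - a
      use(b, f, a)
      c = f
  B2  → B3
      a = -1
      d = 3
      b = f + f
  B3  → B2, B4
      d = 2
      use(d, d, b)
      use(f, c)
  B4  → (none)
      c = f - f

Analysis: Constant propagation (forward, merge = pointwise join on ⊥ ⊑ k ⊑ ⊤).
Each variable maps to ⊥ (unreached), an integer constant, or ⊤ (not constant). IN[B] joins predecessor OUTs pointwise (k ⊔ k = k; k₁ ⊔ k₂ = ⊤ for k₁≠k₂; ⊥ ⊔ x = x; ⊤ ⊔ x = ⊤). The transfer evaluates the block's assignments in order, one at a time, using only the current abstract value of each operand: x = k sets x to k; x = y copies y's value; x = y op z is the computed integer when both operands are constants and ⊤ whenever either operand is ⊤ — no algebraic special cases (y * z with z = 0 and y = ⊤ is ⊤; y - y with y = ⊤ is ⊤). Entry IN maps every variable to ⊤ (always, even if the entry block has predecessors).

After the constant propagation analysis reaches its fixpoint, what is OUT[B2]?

Answer: {a: -1, b: ⊤, c: ⊤, d: 3, e: ⊤, f: ⊤}

Working:
Fixpoint table:
  B0:  IN=(all ⊤)  OUT={b:2; rest ⊤}
  B1:  IN={b:2; rest ⊤}  OUT=(all ⊤)
  B2:  IN=(all ⊤)  OUT={a:-1, d:3; rest ⊤}
  B3:  IN={a:-1, d:3; rest ⊤}  OUT={a:-1, d:2; rest ⊤}
  B4:  IN=(all ⊤)  OUT=(all ⊤)

Merge at B2: IN[B2] = OUT[B1] ⊔ OUT[B3] = {a: ⊤, b: ⊤, c: ⊤, d: ⊤, e: ⊤, f: ⊤}
Applying B2's transfer function to that IN value gives OUT[B2] (row B2 above).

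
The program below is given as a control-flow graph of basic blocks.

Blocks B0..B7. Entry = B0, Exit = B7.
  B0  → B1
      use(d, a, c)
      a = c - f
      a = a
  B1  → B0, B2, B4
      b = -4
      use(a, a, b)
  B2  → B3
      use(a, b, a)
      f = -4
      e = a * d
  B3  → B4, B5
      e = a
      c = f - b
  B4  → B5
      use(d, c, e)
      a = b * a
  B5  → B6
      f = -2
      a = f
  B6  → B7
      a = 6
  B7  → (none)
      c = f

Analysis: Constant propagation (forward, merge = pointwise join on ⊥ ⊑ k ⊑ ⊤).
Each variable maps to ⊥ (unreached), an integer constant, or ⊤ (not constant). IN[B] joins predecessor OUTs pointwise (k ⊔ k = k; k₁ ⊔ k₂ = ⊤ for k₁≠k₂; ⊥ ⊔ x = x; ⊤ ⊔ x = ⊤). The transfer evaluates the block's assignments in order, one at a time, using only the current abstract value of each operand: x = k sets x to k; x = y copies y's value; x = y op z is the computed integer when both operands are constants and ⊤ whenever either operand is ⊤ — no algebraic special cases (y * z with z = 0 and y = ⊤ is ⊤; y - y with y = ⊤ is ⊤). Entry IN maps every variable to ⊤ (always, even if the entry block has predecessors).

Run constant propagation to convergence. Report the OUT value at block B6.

Per-block solution:
  B0:  IN=(all ⊤)  OUT=(all ⊤)
  B1:  IN=(all ⊤)  OUT={b:-4; rest ⊤}
  B2:  IN={b:-4; rest ⊤}  OUT={b:-4, f:-4; rest ⊤}
  B3:  IN={b:-4, f:-4; rest ⊤}  OUT={b:-4, c:0, f:-4; rest ⊤}
  B4:  IN={b:-4; rest ⊤}  OUT={b:-4; rest ⊤}
  B5:  IN={b:-4; rest ⊤}  OUT={a:-2, b:-4, f:-2; rest ⊤}
  B6:  IN={a:-2, b:-4, f:-2; rest ⊤}  OUT={a:6, b:-4, f:-2; rest ⊤}
  B7:  IN={a:6, b:-4, f:-2; rest ⊤}  OUT={a:6, b:-4, c:-2, f:-2; rest ⊤}

Merge at B6: IN[B6] = OUT[B5] = {a: -2, b: -4, c: ⊤, d: ⊤, e: ⊤, f: -2}
Applying B6's transfer function to that IN value gives OUT[B6] (row B6 above).

Answer: {a: 6, b: -4, c: ⊤, d: ⊤, e: ⊤, f: -2}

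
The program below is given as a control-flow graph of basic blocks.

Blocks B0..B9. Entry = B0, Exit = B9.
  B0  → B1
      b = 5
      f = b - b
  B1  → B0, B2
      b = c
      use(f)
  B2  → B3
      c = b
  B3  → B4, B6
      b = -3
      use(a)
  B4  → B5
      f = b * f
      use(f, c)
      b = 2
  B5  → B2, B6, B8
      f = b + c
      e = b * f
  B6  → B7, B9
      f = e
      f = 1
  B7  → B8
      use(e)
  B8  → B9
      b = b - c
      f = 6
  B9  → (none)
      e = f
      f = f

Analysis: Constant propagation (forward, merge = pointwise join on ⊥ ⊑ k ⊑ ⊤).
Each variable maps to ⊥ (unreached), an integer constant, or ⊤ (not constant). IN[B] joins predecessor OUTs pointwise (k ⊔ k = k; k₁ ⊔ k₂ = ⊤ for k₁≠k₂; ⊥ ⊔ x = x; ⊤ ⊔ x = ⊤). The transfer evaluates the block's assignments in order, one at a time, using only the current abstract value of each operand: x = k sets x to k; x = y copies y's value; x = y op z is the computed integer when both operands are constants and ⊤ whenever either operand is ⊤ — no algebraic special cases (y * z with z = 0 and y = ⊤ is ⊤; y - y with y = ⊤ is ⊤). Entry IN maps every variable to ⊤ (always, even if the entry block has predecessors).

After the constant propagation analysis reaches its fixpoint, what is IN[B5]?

Fixpoint table:
  B0:   IN=(all ⊤)   OUT={b:5, f:0; rest ⊤}
  B1:   IN={b:5, f:0; rest ⊤}   OUT={f:0; rest ⊤}
  B2:   IN=(all ⊤)   OUT=(all ⊤)
  B3:   IN=(all ⊤)   OUT={b:-3; rest ⊤}
  B4:   IN={b:-3; rest ⊤}   OUT={b:2; rest ⊤}
  B5:   IN={b:2; rest ⊤}   OUT={b:2; rest ⊤}
  B6:   IN=(all ⊤)   OUT={f:1; rest ⊤}
  B7:   IN={f:1; rest ⊤}   OUT={f:1; rest ⊤}
  B8:   IN=(all ⊤)   OUT={f:6; rest ⊤}
  B9:   IN=(all ⊤)   OUT=(all ⊤)

Merge at B5: IN[B5] = OUT[B4] = {a: ⊤, b: 2, c: ⊤, d: ⊤, e: ⊤, f: ⊤}

Answer: {a: ⊤, b: 2, c: ⊤, d: ⊤, e: ⊤, f: ⊤}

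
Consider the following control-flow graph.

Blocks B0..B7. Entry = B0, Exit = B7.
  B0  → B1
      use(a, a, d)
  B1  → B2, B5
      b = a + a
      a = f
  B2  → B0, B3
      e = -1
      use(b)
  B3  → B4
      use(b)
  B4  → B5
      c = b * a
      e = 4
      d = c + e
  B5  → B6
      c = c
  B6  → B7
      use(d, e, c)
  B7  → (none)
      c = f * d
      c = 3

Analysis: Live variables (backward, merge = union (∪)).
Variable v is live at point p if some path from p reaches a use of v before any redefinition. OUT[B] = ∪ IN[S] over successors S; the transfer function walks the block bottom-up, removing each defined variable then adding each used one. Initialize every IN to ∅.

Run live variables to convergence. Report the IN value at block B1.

Answer: {a, c, d, e, f}

Working:
Converged values:
  B0:  IN={a, c, d, e, f}  OUT={a, c, d, e, f}
  B1:  IN={a, c, d, e, f}  OUT={a, b, c, d, e, f}
  B2:  IN={a, b, c, d, f}  OUT={a, b, c, d, e, f}
  B3:  IN={a, b, f}  OUT={a, b, f}
  B4:  IN={a, b, f}  OUT={c, d, e, f}
  B5:  IN={c, d, e, f}  OUT={c, d, e, f}
  B6:  IN={c, d, e, f}  OUT={d, f}
  B7:  IN={d, f}  OUT={}

Merge at B1: OUT[B1] = IN[B2] ⊔ IN[B5] = {a, b, c, d, e, f}
Applying B1's transfer function to that OUT value gives IN[B1] (row B1 above).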